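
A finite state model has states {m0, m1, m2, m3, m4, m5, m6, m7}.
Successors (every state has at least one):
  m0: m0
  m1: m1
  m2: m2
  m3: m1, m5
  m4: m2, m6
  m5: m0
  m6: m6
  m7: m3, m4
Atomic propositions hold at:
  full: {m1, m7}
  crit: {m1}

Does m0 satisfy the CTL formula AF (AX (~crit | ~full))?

Sat(~crit) = {m0, m2, m3, m4, m5, m6, m7}
Sat(~full) = {m0, m2, m3, m4, m5, m6}
Sat(~crit | ~full) = {m0, m2, m3, m4, m5, m6, m7}
Sat(AX (~crit | ~full)) = {s : every successor in {m0, m2, m3, m4, m5, m6, m7}} = {m0, m2, m4, m5, m6, m7}
AF (AX (~crit | ~full)): least fixpoint, start Z0 = {m0, m2, m4, m5, m6, m7}, add states with every successor in Z. Already a fixed point.
Sat(AF (AX (~crit | ~full))) = {m0, m2, m4, m5, m6, m7}
m0 ∈ Sat(AF (AX (~crit | ~full))) = {m0, m2, m4, m5, m6, m7}, so the formula holds at m0.

Yes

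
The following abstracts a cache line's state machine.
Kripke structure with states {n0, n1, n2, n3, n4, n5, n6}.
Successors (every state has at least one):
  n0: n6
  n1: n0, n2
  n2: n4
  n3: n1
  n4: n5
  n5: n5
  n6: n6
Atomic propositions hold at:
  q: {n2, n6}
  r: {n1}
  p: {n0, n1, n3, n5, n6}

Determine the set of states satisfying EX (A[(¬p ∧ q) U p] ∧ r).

Sat(¬p) = {n2, n4}
Sat(¬p ∧ q) = {n2}
A[(¬p ∧ q) U p]: least fixpoint, start Z0 = Sat(p) = {n0, n1, n3, n5, n6}, add states in Sat(¬p ∧ q) with every successor in Z. Already a fixed point.
Sat(A[(¬p ∧ q) U p]) = {n0, n1, n3, n5, n6}
Sat(A[(¬p ∧ q) U p] ∧ r) = {n1}
Sat(EX (A[(¬p ∧ q) U p] ∧ r)) = {s : some successor in {n1}} = {n3}

{n3}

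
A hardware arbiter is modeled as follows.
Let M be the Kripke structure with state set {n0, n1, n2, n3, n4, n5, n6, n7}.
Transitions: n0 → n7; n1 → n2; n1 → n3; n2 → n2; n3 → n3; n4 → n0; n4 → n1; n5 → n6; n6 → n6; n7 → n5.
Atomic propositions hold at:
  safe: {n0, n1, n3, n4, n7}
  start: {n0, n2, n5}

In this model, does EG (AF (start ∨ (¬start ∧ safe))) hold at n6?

Sat(¬start) = {n1, n3, n4, n6, n7}
Sat(¬start ∧ safe) = {n1, n3, n4, n7}
Sat(start ∨ (¬start ∧ safe)) = {n0, n1, n2, n3, n4, n5, n7}
AF (start ∨ (¬start ∧ safe)): least fixpoint, start Z0 = {n0, n1, n2, n3, n4, n5, n7}, add states with every successor in Z. Already a fixed point.
Sat(AF (start ∨ (¬start ∧ safe))) = {n0, n1, n2, n3, n4, n5, n7}
EG (AF (start ∨ (¬start ∧ safe))): greatest fixpoint, start Z0 = {n0, n1, n2, n3, n4, n5, n7}, keep only states in Sat with some successor in Z. Z1 = {n0, n1, n2, n3, n4, n7}; Z2 = {n0, n1, n2, n3, n4}; Z3 = {n1, n2, n3, n4}; fixed.
Sat(EG (AF (start ∨ (¬start ∧ safe)))) = {n1, n2, n3, n4}
n6 ∉ Sat(EG (AF (start ∨ (¬start ∧ safe)))) = {n1, n2, n3, n4}, so the formula does not hold at n6.

No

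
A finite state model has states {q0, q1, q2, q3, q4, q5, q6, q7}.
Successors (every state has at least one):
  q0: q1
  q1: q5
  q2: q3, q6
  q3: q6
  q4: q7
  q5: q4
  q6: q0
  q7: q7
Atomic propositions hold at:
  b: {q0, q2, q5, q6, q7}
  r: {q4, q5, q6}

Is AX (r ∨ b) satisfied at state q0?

No

Sat(r ∨ b) = {q0, q2, q4, q5, q6, q7}
Sat(AX (r ∨ b)) = {s : every successor in {q0, q2, q4, q5, q6, q7}} = {q1, q3, q4, q5, q6, q7}
q0 ∉ Sat(AX (r ∨ b)) = {q1, q3, q4, q5, q6, q7}, so the formula does not hold at q0.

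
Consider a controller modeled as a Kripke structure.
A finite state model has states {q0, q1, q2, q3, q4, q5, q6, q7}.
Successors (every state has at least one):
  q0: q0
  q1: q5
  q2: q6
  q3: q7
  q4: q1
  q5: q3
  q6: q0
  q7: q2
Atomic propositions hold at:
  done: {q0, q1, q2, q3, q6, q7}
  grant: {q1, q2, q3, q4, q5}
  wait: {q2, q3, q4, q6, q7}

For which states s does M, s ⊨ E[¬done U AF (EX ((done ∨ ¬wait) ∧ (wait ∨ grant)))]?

{q1, q2, q3, q4, q5, q7}

Sat(¬done) = {q4, q5}
Sat(¬wait) = {q0, q1, q5}
Sat(done ∨ ¬wait) = {q0, q1, q2, q3, q5, q6, q7}
Sat(wait ∨ grant) = {q1, q2, q3, q4, q5, q6, q7}
Sat((done ∨ ¬wait) ∧ (wait ∨ grant)) = {q1, q2, q3, q5, q6, q7}
Sat(EX ((done ∨ ¬wait) ∧ (wait ∨ grant))) = {s : some successor in {q1, q2, q3, q5, q6, q7}} = {q1, q2, q3, q4, q5, q7}
AF (EX ((done ∨ ¬wait) ∧ (wait ∨ grant))): least fixpoint, start Z0 = {q1, q2, q3, q4, q5, q7}, add states with every successor in Z. Already a fixed point.
Sat(AF (EX ((done ∨ ¬wait) ∧ (wait ∨ grant)))) = {q1, q2, q3, q4, q5, q7}
E[¬done U AF (EX ((done ∨ ¬wait) ∧ (wait ∨ grant)))]: least fixpoint, start Z0 = Sat(AF (EX ((done ∨ ¬wait) ∧ (wait ∨ grant)))) = {q1, q2, q3, q4, q5, q7}, add states in Sat(¬done) with some successor in Z. Already a fixed point.
Sat(E[¬done U AF (EX ((done ∨ ¬wait) ∧ (wait ∨ grant)))]) = {q1, q2, q3, q4, q5, q7}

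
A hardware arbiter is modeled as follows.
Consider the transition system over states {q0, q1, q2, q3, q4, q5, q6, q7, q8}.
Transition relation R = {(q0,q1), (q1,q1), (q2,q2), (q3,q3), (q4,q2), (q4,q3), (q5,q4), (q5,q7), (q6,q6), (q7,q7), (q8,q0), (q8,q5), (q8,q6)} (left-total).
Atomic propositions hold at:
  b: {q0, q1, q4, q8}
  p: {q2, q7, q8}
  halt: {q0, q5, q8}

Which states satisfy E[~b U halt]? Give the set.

Sat(~b) = {q2, q3, q5, q6, q7}
E[~b U halt]: least fixpoint, start Z0 = Sat(halt) = {q0, q5, q8}, add states in Sat(~b) with some successor in Z. Already a fixed point.
Sat(E[~b U halt]) = {q0, q5, q8}

{q0, q5, q8}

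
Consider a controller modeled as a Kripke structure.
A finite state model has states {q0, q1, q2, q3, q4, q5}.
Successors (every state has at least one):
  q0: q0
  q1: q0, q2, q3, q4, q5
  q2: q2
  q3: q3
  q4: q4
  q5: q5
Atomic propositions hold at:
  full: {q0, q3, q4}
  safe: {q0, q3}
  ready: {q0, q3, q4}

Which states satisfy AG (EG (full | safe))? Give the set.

{q0, q3, q4}

Sat(full | safe) = {q0, q3, q4}
EG (full | safe): greatest fixpoint, start Z0 = {q0, q3, q4}, keep only states in Sat with some successor in Z. Already a fixed point.
Sat(EG (full | safe)) = {q0, q3, q4}
AG (EG (full | safe)): greatest fixpoint, start Z0 = {q0, q3, q4}, keep only states in Sat with every successor in Z. Already a fixed point.
Sat(AG (EG (full | safe))) = {q0, q3, q4}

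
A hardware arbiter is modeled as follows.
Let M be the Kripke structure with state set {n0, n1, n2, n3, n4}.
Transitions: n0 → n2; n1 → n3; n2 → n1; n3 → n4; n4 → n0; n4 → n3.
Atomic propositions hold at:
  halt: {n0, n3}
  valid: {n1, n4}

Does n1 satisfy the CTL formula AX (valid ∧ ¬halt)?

No

Sat(¬halt) = {n1, n2, n4}
Sat(valid ∧ ¬halt) = {n1, n4}
Sat(AX (valid ∧ ¬halt)) = {s : every successor in {n1, n4}} = {n2, n3}
n1 ∉ Sat(AX (valid ∧ ¬halt)) = {n2, n3}, so the formula does not hold at n1.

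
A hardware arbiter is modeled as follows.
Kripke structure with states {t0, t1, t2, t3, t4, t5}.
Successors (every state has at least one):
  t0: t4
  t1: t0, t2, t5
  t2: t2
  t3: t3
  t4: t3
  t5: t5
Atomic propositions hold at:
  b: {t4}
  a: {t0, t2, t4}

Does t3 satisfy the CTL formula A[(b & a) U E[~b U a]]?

Sat(b & a) = {t4}
Sat(~b) = {t0, t1, t2, t3, t5}
E[~b U a]: least fixpoint, start Z0 = Sat(a) = {t0, t2, t4}, add states in Sat(~b) with some successor in Z. Z1 = {t0, t1, t2, t4}; fixed.
Sat(E[~b U a]) = {t0, t1, t2, t4}
A[(b & a) U E[~b U a]]: least fixpoint, start Z0 = Sat(E[~b U a]) = {t0, t1, t2, t4}, add states in Sat(b & a) with every successor in Z. Already a fixed point.
Sat(A[(b & a) U E[~b U a]]) = {t0, t1, t2, t4}
t3 ∉ Sat(A[(b & a) U E[~b U a]]) = {t0, t1, t2, t4}, so the formula does not hold at t3.

No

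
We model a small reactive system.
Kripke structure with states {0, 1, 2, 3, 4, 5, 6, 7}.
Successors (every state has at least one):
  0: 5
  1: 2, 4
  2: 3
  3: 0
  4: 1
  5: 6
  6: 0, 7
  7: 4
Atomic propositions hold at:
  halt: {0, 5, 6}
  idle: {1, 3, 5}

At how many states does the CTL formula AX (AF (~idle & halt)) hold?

Sat(~idle) = {0, 2, 4, 6, 7}
Sat(~idle & halt) = {0, 6}
AF (~idle & halt): least fixpoint, start Z0 = {0, 6}, add states with every successor in Z. Z1 = {0, 3, 5, 6}; Z2 = {0, 2, 3, 5, 6}; fixed.
Sat(AF (~idle & halt)) = {0, 2, 3, 5, 6}
Sat(AX (AF (~idle & halt))) = {s : every successor in {0, 2, 3, 5, 6}} = {0, 2, 3, 5}
|Sat(AX (AF (~idle & halt)))| = |{0, 2, 3, 5}| = 4.

4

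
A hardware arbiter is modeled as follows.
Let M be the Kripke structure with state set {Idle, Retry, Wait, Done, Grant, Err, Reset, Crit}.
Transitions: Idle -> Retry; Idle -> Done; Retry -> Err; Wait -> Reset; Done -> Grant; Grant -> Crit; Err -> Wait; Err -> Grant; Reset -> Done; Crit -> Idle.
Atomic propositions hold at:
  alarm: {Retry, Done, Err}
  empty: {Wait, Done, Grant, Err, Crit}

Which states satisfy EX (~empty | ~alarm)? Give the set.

Sat(~empty) = {Idle, Retry, Reset}
Sat(~alarm) = {Idle, Wait, Grant, Reset, Crit}
Sat(~empty | ~alarm) = {Idle, Retry, Wait, Grant, Reset, Crit}
Sat(EX (~empty | ~alarm)) = {s : some successor in {Idle, Retry, Wait, Grant, Reset, Crit}} = {Idle, Wait, Done, Grant, Err, Crit}

{Idle, Wait, Done, Grant, Err, Crit}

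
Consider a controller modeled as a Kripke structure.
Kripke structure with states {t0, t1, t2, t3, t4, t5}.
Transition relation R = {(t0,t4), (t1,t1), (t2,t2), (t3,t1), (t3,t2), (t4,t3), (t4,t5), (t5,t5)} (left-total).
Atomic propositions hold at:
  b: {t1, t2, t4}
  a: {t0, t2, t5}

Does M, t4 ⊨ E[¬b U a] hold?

Sat(¬b) = {t0, t3, t5}
E[¬b U a]: least fixpoint, start Z0 = Sat(a) = {t0, t2, t5}, add states in Sat(¬b) with some successor in Z. Z1 = {t0, t2, t3, t5}; fixed.
Sat(E[¬b U a]) = {t0, t2, t3, t5}
t4 ∉ Sat(E[¬b U a]) = {t0, t2, t3, t5}, so the formula does not hold at t4.

No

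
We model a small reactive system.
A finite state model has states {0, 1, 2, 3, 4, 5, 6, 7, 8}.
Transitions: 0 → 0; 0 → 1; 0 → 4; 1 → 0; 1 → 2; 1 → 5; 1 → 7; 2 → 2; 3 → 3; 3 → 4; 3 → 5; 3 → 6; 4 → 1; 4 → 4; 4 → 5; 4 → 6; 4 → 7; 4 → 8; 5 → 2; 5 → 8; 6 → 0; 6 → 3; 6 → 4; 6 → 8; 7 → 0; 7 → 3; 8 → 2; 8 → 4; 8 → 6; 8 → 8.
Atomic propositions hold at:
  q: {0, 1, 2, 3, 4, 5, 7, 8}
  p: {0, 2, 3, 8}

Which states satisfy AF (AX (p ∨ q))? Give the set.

Sat(p ∨ q) = {0, 1, 2, 3, 4, 5, 7, 8}
Sat(AX (p ∨ q)) = {s : every successor in {0, 1, 2, 3, 4, 5, 7, 8}} = {0, 1, 2, 5, 6, 7}
AF (AX (p ∨ q)): least fixpoint, start Z0 = {0, 1, 2, 5, 6, 7}, add states with every successor in Z. Already a fixed point.
Sat(AF (AX (p ∨ q))) = {0, 1, 2, 5, 6, 7}

{0, 1, 2, 5, 6, 7}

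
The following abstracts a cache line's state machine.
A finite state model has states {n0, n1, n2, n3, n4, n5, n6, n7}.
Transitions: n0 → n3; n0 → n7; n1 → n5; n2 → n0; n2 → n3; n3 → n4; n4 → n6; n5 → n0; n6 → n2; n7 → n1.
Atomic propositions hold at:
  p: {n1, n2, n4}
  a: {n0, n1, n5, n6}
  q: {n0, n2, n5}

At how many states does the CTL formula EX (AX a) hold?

Sat(AX a) = {s : every successor in {n0, n1, n5, n6}} = {n1, n4, n5, n7}
Sat(EX (AX a)) = {s : some successor in {n1, n4, n5, n7}} = {n0, n1, n3, n7}
|Sat(EX (AX a))| = |{n0, n1, n3, n7}| = 4.

4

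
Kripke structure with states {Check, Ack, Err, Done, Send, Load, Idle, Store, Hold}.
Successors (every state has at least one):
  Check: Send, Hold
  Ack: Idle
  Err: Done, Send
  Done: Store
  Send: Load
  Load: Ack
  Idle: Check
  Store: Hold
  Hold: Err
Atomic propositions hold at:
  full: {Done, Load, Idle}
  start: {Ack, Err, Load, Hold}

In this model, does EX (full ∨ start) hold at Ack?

Yes

Sat(full ∨ start) = {Ack, Err, Done, Load, Idle, Hold}
Sat(EX (full ∨ start)) = {s : some successor in {Ack, Err, Done, Load, Idle, Hold}} = {Check, Ack, Err, Send, Load, Store, Hold}
Ack ∈ Sat(EX (full ∨ start)) = {Check, Ack, Err, Send, Load, Store, Hold}, so the formula holds at Ack.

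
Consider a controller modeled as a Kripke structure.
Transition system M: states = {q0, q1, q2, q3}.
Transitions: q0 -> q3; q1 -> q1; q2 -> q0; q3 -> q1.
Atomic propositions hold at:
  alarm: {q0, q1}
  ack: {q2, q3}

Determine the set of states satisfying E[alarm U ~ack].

{q0, q1}

Sat(~ack) = {q0, q1}
E[alarm U ~ack]: least fixpoint, start Z0 = Sat(~ack) = {q0, q1}, add states in Sat(alarm) with some successor in Z. Already a fixed point.
Sat(E[alarm U ~ack]) = {q0, q1}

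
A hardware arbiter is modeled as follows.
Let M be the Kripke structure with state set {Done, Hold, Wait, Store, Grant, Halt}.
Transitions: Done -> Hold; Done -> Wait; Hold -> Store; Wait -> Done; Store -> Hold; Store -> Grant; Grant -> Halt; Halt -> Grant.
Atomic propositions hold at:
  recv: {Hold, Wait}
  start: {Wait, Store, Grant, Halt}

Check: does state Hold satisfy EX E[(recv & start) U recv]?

No

Sat(recv & start) = {Wait}
E[(recv & start) U recv]: least fixpoint, start Z0 = Sat(recv) = {Hold, Wait}, add states in Sat(recv & start) with some successor in Z. Already a fixed point.
Sat(E[(recv & start) U recv]) = {Hold, Wait}
Sat(EX E[(recv & start) U recv]) = {s : some successor in {Hold, Wait}} = {Done, Store}
Hold ∉ Sat(EX E[(recv & start) U recv]) = {Done, Store}, so the formula does not hold at Hold.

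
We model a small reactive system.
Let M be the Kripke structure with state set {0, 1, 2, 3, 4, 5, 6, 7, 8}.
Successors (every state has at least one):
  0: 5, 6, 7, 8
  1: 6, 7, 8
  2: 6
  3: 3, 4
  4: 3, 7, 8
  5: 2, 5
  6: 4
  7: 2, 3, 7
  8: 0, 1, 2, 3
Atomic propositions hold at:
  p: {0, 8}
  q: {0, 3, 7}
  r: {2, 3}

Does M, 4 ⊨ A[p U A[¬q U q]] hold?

No

Sat(¬q) = {1, 2, 4, 5, 6, 8}
A[¬q U q]: least fixpoint, start Z0 = Sat(q) = {0, 3, 7}, add states in Sat(¬q) with every successor in Z. Already a fixed point.
Sat(A[¬q U q]) = {0, 3, 7}
A[p U A[¬q U q]]: least fixpoint, start Z0 = Sat(A[¬q U q]) = {0, 3, 7}, add states in Sat(p) with every successor in Z. Already a fixed point.
Sat(A[p U A[¬q U q]]) = {0, 3, 7}
4 ∉ Sat(A[p U A[¬q U q]]) = {0, 3, 7}, so the formula does not hold at 4.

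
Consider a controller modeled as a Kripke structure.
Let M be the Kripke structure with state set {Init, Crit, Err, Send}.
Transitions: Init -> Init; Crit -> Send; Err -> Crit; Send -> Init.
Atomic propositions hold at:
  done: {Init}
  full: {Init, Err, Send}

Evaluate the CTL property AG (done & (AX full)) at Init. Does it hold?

Yes

Sat(AX full) = {s : every successor in {Init, Err, Send}} = {Init, Crit, Send}
Sat(done & (AX full)) = {Init}
AG (done & (AX full)): greatest fixpoint, start Z0 = {Init}, keep only states in Sat with every successor in Z. Already a fixed point.
Sat(AG (done & (AX full))) = {Init}
Init ∈ Sat(AG (done & (AX full))) = {Init}, so the formula holds at Init.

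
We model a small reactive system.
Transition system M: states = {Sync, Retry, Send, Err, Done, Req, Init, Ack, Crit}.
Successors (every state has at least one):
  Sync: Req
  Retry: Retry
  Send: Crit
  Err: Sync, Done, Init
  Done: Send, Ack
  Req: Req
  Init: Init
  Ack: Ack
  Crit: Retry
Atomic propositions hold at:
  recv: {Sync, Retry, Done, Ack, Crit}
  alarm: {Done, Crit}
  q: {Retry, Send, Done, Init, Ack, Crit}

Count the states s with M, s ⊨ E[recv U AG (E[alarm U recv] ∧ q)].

4

E[alarm U recv]: least fixpoint, start Z0 = Sat(recv) = {Sync, Retry, Done, Ack, Crit}, add states in Sat(alarm) with some successor in Z. Already a fixed point.
Sat(E[alarm U recv]) = {Sync, Retry, Done, Ack, Crit}
Sat(E[alarm U recv] ∧ q) = {Retry, Done, Ack, Crit}
AG (E[alarm U recv] ∧ q): greatest fixpoint, start Z0 = {Retry, Done, Ack, Crit}, keep only states in Sat with every successor in Z. Z1 = {Retry, Ack, Crit}; fixed.
Sat(AG (E[alarm U recv] ∧ q)) = {Retry, Ack, Crit}
E[recv U AG (E[alarm U recv] ∧ q)]: least fixpoint, start Z0 = Sat(AG (E[alarm U recv] ∧ q)) = {Retry, Ack, Crit}, add states in Sat(recv) with some successor in Z. Z1 = {Retry, Done, Ack, Crit}; fixed.
Sat(E[recv U AG (E[alarm U recv] ∧ q)]) = {Retry, Done, Ack, Crit}
|Sat(E[recv U AG (E[alarm U recv] ∧ q)])| = |{Retry, Done, Ack, Crit}| = 4.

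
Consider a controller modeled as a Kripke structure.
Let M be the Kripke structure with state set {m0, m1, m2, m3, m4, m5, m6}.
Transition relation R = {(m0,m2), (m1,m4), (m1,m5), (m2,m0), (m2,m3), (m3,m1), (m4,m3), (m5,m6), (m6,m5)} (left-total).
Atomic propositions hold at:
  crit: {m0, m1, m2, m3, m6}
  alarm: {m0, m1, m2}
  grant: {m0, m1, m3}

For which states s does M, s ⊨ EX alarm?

Sat(EX alarm) = {s : some successor in {m0, m1, m2}} = {m0, m2, m3}

{m0, m2, m3}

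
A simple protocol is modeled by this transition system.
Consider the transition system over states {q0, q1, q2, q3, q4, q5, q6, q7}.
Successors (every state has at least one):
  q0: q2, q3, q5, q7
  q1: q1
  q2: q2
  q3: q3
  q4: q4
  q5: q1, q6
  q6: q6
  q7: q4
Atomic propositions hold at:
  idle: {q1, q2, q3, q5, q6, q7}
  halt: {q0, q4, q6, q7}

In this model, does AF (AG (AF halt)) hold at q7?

AF halt: least fixpoint, start Z0 = {q0, q4, q6, q7}, add states with every successor in Z. Already a fixed point.
Sat(AF halt) = {q0, q4, q6, q7}
AG (AF halt): greatest fixpoint, start Z0 = {q0, q4, q6, q7}, keep only states in Sat with every successor in Z. Z1 = {q4, q6, q7}; fixed.
Sat(AG (AF halt)) = {q4, q6, q7}
AF (AG (AF halt)): least fixpoint, start Z0 = {q4, q6, q7}, add states with every successor in Z. Already a fixed point.
Sat(AF (AG (AF halt))) = {q4, q6, q7}
q7 ∈ Sat(AF (AG (AF halt))) = {q4, q6, q7}, so the formula holds at q7.

Yes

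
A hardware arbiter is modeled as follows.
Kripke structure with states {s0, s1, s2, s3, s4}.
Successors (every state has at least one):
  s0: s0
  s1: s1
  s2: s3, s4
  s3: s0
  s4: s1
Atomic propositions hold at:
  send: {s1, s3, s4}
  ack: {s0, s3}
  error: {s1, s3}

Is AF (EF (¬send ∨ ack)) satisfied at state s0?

Yes

Sat(¬send) = {s0, s2}
Sat(¬send ∨ ack) = {s0, s2, s3}
EF (¬send ∨ ack): least fixpoint, start Z0 = {s0, s2, s3}, add states with some successor in Z. Already a fixed point.
Sat(EF (¬send ∨ ack)) = {s0, s2, s3}
AF (EF (¬send ∨ ack)): least fixpoint, start Z0 = {s0, s2, s3}, add states with every successor in Z. Already a fixed point.
Sat(AF (EF (¬send ∨ ack))) = {s0, s2, s3}
s0 ∈ Sat(AF (EF (¬send ∨ ack))) = {s0, s2, s3}, so the formula holds at s0.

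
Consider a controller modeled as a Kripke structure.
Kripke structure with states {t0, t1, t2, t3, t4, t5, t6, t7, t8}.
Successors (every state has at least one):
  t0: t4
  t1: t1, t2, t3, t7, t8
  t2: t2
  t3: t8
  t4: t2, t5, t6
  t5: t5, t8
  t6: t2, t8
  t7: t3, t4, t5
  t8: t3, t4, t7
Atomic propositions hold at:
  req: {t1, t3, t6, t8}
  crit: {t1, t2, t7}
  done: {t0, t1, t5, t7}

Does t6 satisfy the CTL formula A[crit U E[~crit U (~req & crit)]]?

Sat(~crit) = {t0, t3, t4, t5, t6, t8}
Sat(~req) = {t0, t2, t4, t5, t7}
Sat(~req & crit) = {t2, t7}
E[~crit U (~req & crit)]: least fixpoint, start Z0 = Sat((~req & crit)) = {t2, t7}, add states in Sat(~crit) with some successor in Z. Z1 = {t2, t4, t6, t7, t8}; Z2 = {t0, t2, t3, t4, t5, t6, t7, t8}; fixed.
Sat(E[~crit U (~req & crit)]) = {t0, t2, t3, t4, t5, t6, t7, t8}
A[crit U E[~crit U (~req & crit)]]: least fixpoint, start Z0 = Sat(E[~crit U (~req & crit)]) = {t0, t2, t3, t4, t5, t6, t7, t8}, add states in Sat(crit) with every successor in Z. Already a fixed point.
Sat(A[crit U E[~crit U (~req & crit)]]) = {t0, t2, t3, t4, t5, t6, t7, t8}
t6 ∈ Sat(A[crit U E[~crit U (~req & crit)]]) = {t0, t2, t3, t4, t5, t6, t7, t8}, so the formula holds at t6.

Yes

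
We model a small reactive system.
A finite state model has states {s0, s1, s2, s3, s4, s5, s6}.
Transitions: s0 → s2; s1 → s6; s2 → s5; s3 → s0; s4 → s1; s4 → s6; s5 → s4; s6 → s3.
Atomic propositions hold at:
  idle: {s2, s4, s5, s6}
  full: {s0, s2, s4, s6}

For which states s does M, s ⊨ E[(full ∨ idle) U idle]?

Sat(full ∨ idle) = {s0, s2, s4, s5, s6}
E[(full ∨ idle) U idle]: least fixpoint, start Z0 = Sat(idle) = {s2, s4, s5, s6}, add states in Sat(full ∨ idle) with some successor in Z. Z1 = {s0, s2, s4, s5, s6}; fixed.
Sat(E[(full ∨ idle) U idle]) = {s0, s2, s4, s5, s6}

{s0, s2, s4, s5, s6}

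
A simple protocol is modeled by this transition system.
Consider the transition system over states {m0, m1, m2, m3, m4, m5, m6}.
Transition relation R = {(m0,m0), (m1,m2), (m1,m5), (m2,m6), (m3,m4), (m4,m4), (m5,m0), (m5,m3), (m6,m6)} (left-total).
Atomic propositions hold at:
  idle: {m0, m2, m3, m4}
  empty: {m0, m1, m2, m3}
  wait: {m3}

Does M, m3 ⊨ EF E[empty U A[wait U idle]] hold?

Yes

A[wait U idle]: least fixpoint, start Z0 = Sat(idle) = {m0, m2, m3, m4}, add states in Sat(wait) with every successor in Z. Already a fixed point.
Sat(A[wait U idle]) = {m0, m2, m3, m4}
E[empty U A[wait U idle]]: least fixpoint, start Z0 = Sat(A[wait U idle]) = {m0, m2, m3, m4}, add states in Sat(empty) with some successor in Z. Z1 = {m0, m1, m2, m3, m4}; fixed.
Sat(E[empty U A[wait U idle]]) = {m0, m1, m2, m3, m4}
EF E[empty U A[wait U idle]]: least fixpoint, start Z0 = {m0, m1, m2, m3, m4}, add states with some successor in Z. Z1 = {m0, m1, m2, m3, m4, m5}; fixed.
Sat(EF E[empty U A[wait U idle]]) = {m0, m1, m2, m3, m4, m5}
m3 ∈ Sat(EF E[empty U A[wait U idle]]) = {m0, m1, m2, m3, m4, m5}, so the formula holds at m3.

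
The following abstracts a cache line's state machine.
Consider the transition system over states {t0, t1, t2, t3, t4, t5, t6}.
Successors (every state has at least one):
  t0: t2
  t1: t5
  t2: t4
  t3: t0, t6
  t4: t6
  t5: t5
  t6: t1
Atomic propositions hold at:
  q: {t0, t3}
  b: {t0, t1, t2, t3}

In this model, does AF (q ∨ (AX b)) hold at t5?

Sat(AX b) = {s : every successor in {t0, t1, t2, t3}} = {t0, t6}
Sat(q ∨ (AX b)) = {t0, t3, t6}
AF (q ∨ (AX b)): least fixpoint, start Z0 = {t0, t3, t6}, add states with every successor in Z. Z1 = {t0, t3, t4, t6}; Z2 = {t0, t2, t3, t4, t6}; fixed.
Sat(AF (q ∨ (AX b))) = {t0, t2, t3, t4, t6}
t5 ∉ Sat(AF (q ∨ (AX b))) = {t0, t2, t3, t4, t6}, so the formula does not hold at t5.

No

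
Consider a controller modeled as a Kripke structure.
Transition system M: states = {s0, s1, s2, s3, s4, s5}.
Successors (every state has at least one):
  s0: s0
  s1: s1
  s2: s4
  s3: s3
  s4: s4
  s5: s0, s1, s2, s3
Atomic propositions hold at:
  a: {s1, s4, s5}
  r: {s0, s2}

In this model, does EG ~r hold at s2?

Sat(~r) = {s1, s3, s4, s5}
EG ~r: greatest fixpoint, start Z0 = {s1, s3, s4, s5}, keep only states in Sat with some successor in Z. Already a fixed point.
Sat(EG ~r) = {s1, s3, s4, s5}
s2 ∉ Sat(EG ~r) = {s1, s3, s4, s5}, so the formula does not hold at s2.

No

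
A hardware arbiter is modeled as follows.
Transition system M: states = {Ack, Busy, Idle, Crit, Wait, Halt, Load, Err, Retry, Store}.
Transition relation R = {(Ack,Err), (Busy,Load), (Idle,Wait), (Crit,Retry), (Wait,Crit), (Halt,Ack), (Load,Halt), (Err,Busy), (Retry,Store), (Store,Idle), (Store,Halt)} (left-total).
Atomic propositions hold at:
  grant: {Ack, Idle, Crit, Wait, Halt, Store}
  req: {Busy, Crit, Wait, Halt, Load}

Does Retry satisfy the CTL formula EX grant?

Sat(EX grant) = {s : some successor in {Ack, Idle, Crit, Wait, Halt, Store}} = {Idle, Wait, Halt, Load, Retry, Store}
Retry ∈ Sat(EX grant) = {Idle, Wait, Halt, Load, Retry, Store}, so the formula holds at Retry.

Yes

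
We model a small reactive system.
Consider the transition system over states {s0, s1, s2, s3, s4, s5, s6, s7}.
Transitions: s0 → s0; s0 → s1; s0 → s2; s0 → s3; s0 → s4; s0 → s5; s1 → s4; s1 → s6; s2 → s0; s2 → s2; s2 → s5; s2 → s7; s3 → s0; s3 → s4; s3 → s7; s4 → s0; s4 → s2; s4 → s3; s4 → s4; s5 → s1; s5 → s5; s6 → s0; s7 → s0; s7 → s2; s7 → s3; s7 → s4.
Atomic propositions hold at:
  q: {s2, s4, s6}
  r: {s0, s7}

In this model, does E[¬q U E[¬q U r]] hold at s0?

Sat(¬q) = {s0, s1, s3, s5, s7}
E[¬q U r]: least fixpoint, start Z0 = Sat(r) = {s0, s7}, add states in Sat(¬q) with some successor in Z. Z1 = {s0, s3, s7}; fixed.
Sat(E[¬q U r]) = {s0, s3, s7}
E[¬q U E[¬q U r]]: least fixpoint, start Z0 = Sat(E[¬q U r]) = {s0, s3, s7}, add states in Sat(¬q) with some successor in Z. Already a fixed point.
Sat(E[¬q U E[¬q U r]]) = {s0, s3, s7}
s0 ∈ Sat(E[¬q U E[¬q U r]]) = {s0, s3, s7}, so the formula holds at s0.

Yes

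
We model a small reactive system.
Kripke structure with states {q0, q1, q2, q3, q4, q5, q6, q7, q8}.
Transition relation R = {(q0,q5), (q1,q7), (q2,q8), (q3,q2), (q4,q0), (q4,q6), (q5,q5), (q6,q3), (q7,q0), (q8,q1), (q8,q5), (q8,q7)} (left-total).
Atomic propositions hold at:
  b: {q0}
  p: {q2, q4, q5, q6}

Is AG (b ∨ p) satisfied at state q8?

No

Sat(b ∨ p) = {q0, q2, q4, q5, q6}
AG (b ∨ p): greatest fixpoint, start Z0 = {q0, q2, q4, q5, q6}, keep only states in Sat with every successor in Z. Z1 = {q0, q4, q5}; Z2 = {q0, q5}; fixed.
Sat(AG (b ∨ p)) = {q0, q5}
q8 ∉ Sat(AG (b ∨ p)) = {q0, q5}, so the formula does not hold at q8.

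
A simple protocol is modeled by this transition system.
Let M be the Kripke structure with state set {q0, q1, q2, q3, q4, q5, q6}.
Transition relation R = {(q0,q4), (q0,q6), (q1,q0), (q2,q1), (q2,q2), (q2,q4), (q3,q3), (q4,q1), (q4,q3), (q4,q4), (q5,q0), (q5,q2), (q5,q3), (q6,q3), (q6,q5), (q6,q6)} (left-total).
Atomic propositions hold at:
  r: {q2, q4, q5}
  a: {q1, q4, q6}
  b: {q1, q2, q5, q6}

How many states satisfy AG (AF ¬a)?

1

Sat(¬a) = {q0, q2, q3, q5}
AF ¬a: least fixpoint, start Z0 = {q0, q2, q3, q5}, add states with every successor in Z. Z1 = {q0, q1, q2, q3, q5}; fixed.
Sat(AF ¬a) = {q0, q1, q2, q3, q5}
AG (AF ¬a): greatest fixpoint, start Z0 = {q0, q1, q2, q3, q5}, keep only states in Sat with every successor in Z. Z1 = {q1, q3, q5}; Z2 = {q3}; fixed.
Sat(AG (AF ¬a)) = {q3}
|Sat(AG (AF ¬a))| = |{q3}| = 1.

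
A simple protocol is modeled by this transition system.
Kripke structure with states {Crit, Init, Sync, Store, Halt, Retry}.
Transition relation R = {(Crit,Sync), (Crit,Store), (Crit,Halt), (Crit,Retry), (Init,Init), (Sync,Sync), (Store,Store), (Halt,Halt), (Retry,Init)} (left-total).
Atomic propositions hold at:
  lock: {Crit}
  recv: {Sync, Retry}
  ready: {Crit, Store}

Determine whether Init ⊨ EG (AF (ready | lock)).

Sat(ready | lock) = {Crit, Store}
AF (ready | lock): least fixpoint, start Z0 = {Crit, Store}, add states with every successor in Z. Already a fixed point.
Sat(AF (ready | lock)) = {Crit, Store}
EG (AF (ready | lock)): greatest fixpoint, start Z0 = {Crit, Store}, keep only states in Sat with some successor in Z. Already a fixed point.
Sat(EG (AF (ready | lock))) = {Crit, Store}
Init ∉ Sat(EG (AF (ready | lock))) = {Crit, Store}, so the formula does not hold at Init.

No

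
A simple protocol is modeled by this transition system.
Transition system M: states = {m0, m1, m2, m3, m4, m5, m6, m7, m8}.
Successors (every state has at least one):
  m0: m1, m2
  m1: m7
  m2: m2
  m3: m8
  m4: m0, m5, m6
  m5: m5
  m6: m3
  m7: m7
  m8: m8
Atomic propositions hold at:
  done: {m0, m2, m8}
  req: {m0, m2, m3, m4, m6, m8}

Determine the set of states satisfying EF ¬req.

{m0, m1, m4, m5, m7}

Sat(¬req) = {m1, m5, m7}
EF ¬req: least fixpoint, start Z0 = {m1, m5, m7}, add states with some successor in Z. Z1 = {m0, m1, m4, m5, m7}; fixed.
Sat(EF ¬req) = {m0, m1, m4, m5, m7}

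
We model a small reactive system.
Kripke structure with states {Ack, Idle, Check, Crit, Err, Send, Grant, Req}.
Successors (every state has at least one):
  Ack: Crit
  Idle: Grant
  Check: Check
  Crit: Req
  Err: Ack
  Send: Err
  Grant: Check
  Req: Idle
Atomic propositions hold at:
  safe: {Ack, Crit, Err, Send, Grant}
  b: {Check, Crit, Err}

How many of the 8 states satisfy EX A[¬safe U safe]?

Sat(¬safe) = {Idle, Check, Req}
A[¬safe U safe]: least fixpoint, start Z0 = Sat(safe) = {Ack, Crit, Err, Send, Grant}, add states in Sat(¬safe) with every successor in Z. Z1 = {Ack, Idle, Crit, Err, Send, Grant}; Z2 = {Ack, Idle, Crit, Err, Send, Grant, Req}; fixed.
Sat(A[¬safe U safe]) = {Ack, Idle, Crit, Err, Send, Grant, Req}
Sat(EX A[¬safe U safe]) = {s : some successor in {Ack, Idle, Crit, Err, Send, Grant, Req}} = {Ack, Idle, Crit, Err, Send, Req}
|Sat(EX A[¬safe U safe])| = |{Ack, Idle, Crit, Err, Send, Req}| = 6.

6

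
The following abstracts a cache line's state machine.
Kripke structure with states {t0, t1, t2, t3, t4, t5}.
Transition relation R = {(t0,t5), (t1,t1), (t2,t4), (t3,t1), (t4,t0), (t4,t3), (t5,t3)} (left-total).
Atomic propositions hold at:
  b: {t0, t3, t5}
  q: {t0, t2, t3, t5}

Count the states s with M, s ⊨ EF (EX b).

4

Sat(EX b) = {s : some successor in {t0, t3, t5}} = {t0, t4, t5}
EF (EX b): least fixpoint, start Z0 = {t0, t4, t5}, add states with some successor in Z. Z1 = {t0, t2, t4, t5}; fixed.
Sat(EF (EX b)) = {t0, t2, t4, t5}
|Sat(EF (EX b))| = |{t0, t2, t4, t5}| = 4.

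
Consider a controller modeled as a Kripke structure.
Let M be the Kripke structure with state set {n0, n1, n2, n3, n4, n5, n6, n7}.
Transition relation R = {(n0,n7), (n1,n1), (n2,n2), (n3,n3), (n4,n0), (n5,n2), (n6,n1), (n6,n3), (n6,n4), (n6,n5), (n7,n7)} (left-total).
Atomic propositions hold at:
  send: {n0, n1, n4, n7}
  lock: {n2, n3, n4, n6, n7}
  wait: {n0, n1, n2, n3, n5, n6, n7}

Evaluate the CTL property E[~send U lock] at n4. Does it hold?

Yes

Sat(~send) = {n2, n3, n5, n6}
E[~send U lock]: least fixpoint, start Z0 = Sat(lock) = {n2, n3, n4, n6, n7}, add states in Sat(~send) with some successor in Z. Z1 = {n2, n3, n4, n5, n6, n7}; fixed.
Sat(E[~send U lock]) = {n2, n3, n4, n5, n6, n7}
n4 ∈ Sat(E[~send U lock]) = {n2, n3, n4, n5, n6, n7}, so the formula holds at n4.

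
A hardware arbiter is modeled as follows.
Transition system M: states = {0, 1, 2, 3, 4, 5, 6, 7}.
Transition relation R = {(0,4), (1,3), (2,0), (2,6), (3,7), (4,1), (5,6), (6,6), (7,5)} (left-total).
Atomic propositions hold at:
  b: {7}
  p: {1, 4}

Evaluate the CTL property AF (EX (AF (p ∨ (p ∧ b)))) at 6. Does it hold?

Sat(p ∧ b) = ∅
Sat(p ∨ (p ∧ b)) = {1, 4}
AF (p ∨ (p ∧ b)): least fixpoint, start Z0 = {1, 4}, add states with every successor in Z. Z1 = {0, 1, 4}; fixed.
Sat(AF (p ∨ (p ∧ b))) = {0, 1, 4}
Sat(EX (AF (p ∨ (p ∧ b)))) = {s : some successor in {0, 1, 4}} = {0, 2, 4}
AF (EX (AF (p ∨ (p ∧ b)))): least fixpoint, start Z0 = {0, 2, 4}, add states with every successor in Z. Already a fixed point.
Sat(AF (EX (AF (p ∨ (p ∧ b))))) = {0, 2, 4}
6 ∉ Sat(AF (EX (AF (p ∨ (p ∧ b))))) = {0, 2, 4}, so the formula does not hold at 6.

No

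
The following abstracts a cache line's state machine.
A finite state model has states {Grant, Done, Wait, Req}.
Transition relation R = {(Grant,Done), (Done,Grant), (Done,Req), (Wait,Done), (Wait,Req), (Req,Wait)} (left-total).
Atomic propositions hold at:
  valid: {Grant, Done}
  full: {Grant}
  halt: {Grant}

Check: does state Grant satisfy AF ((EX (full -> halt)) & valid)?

Yes

Sat(full -> halt) = {Grant, Done, Wait, Req}
Sat(EX (full -> halt)) = {s : some successor in {Grant, Done, Wait, Req}} = {Grant, Done, Wait, Req}
Sat((EX (full -> halt)) & valid) = {Grant, Done}
AF ((EX (full -> halt)) & valid): least fixpoint, start Z0 = {Grant, Done}, add states with every successor in Z. Already a fixed point.
Sat(AF ((EX (full -> halt)) & valid)) = {Grant, Done}
Grant ∈ Sat(AF ((EX (full -> halt)) & valid)) = {Grant, Done}, so the formula holds at Grant.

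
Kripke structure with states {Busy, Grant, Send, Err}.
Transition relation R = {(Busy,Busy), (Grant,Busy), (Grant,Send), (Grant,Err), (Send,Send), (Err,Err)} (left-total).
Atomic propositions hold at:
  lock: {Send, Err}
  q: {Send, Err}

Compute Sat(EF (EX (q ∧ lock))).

Sat(q ∧ lock) = {Send, Err}
Sat(EX (q ∧ lock)) = {s : some successor in {Send, Err}} = {Grant, Send, Err}
EF (EX (q ∧ lock)): least fixpoint, start Z0 = {Grant, Send, Err}, add states with some successor in Z. Already a fixed point.
Sat(EF (EX (q ∧ lock))) = {Grant, Send, Err}

{Grant, Send, Err}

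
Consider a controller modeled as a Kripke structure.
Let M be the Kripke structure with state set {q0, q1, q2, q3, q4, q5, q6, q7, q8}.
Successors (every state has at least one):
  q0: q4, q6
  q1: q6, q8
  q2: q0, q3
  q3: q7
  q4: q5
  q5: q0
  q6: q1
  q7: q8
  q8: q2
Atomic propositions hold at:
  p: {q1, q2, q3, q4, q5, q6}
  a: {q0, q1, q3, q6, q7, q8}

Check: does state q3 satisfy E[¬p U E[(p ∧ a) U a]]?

Sat(¬p) = {q0, q7, q8}
Sat(p ∧ a) = {q1, q3, q6}
E[(p ∧ a) U a]: least fixpoint, start Z0 = Sat(a) = {q0, q1, q3, q6, q7, q8}, add states in Sat(p ∧ a) with some successor in Z. Already a fixed point.
Sat(E[(p ∧ a) U a]) = {q0, q1, q3, q6, q7, q8}
E[¬p U E[(p ∧ a) U a]]: least fixpoint, start Z0 = Sat(E[(p ∧ a) U a]) = {q0, q1, q3, q6, q7, q8}, add states in Sat(¬p) with some successor in Z. Already a fixed point.
Sat(E[¬p U E[(p ∧ a) U a]]) = {q0, q1, q3, q6, q7, q8}
q3 ∈ Sat(E[¬p U E[(p ∧ a) U a]]) = {q0, q1, q3, q6, q7, q8}, so the formula holds at q3.

Yes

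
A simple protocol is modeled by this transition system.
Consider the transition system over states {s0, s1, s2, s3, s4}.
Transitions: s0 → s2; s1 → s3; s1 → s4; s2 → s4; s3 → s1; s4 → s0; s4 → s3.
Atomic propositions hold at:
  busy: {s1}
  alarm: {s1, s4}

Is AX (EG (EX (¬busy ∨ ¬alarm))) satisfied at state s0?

Yes

Sat(¬busy) = {s0, s2, s3, s4}
Sat(¬alarm) = {s0, s2, s3}
Sat(¬busy ∨ ¬alarm) = {s0, s2, s3, s4}
Sat(EX (¬busy ∨ ¬alarm)) = {s : some successor in {s0, s2, s3, s4}} = {s0, s1, s2, s4}
EG (EX (¬busy ∨ ¬alarm)): greatest fixpoint, start Z0 = {s0, s1, s2, s4}, keep only states in Sat with some successor in Z. Already a fixed point.
Sat(EG (EX (¬busy ∨ ¬alarm))) = {s0, s1, s2, s4}
Sat(AX (EG (EX (¬busy ∨ ¬alarm)))) = {s : every successor in {s0, s1, s2, s4}} = {s0, s2, s3}
s0 ∈ Sat(AX (EG (EX (¬busy ∨ ¬alarm)))) = {s0, s2, s3}, so the formula holds at s0.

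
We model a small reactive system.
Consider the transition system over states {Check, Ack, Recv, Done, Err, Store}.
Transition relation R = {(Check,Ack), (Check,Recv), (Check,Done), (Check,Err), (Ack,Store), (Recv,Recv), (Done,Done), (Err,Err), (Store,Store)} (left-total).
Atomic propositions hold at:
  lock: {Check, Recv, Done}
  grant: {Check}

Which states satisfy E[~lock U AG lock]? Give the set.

{Recv, Done}

Sat(~lock) = {Ack, Err, Store}
AG lock: greatest fixpoint, start Z0 = {Check, Recv, Done}, keep only states in Sat with every successor in Z. Z1 = {Recv, Done}; fixed.
Sat(AG lock) = {Recv, Done}
E[~lock U AG lock]: least fixpoint, start Z0 = Sat(AG lock) = {Recv, Done}, add states in Sat(~lock) with some successor in Z. Already a fixed point.
Sat(E[~lock U AG lock]) = {Recv, Done}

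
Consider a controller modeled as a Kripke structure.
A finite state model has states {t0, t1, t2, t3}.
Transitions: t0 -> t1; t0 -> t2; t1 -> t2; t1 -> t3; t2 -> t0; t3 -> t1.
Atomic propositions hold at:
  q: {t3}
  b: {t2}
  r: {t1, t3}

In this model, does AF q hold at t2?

No

AF q: least fixpoint, start Z0 = {t3}, add states with every successor in Z. Already a fixed point.
Sat(AF q) = {t3}
t2 ∉ Sat(AF q) = {t3}, so the formula does not hold at t2.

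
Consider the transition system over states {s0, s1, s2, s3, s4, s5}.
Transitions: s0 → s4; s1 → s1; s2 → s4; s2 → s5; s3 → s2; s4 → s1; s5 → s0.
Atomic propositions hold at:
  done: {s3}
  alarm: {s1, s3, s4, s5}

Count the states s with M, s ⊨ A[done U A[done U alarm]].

4

A[done U alarm]: least fixpoint, start Z0 = Sat(alarm) = {s1, s3, s4, s5}, add states in Sat(done) with every successor in Z. Already a fixed point.
Sat(A[done U alarm]) = {s1, s3, s4, s5}
A[done U A[done U alarm]]: least fixpoint, start Z0 = Sat(A[done U alarm]) = {s1, s3, s4, s5}, add states in Sat(done) with every successor in Z. Already a fixed point.
Sat(A[done U A[done U alarm]]) = {s1, s3, s4, s5}
|Sat(A[done U A[done U alarm]])| = |{s1, s3, s4, s5}| = 4.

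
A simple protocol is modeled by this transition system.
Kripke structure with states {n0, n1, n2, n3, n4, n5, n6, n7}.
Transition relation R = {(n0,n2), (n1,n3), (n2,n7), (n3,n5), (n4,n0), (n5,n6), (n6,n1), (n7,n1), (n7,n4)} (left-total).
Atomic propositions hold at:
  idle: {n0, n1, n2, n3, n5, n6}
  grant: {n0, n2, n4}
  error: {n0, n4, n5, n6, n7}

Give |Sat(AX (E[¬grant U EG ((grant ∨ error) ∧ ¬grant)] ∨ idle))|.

6

Sat(¬grant) = {n1, n3, n5, n6, n7}
Sat(grant ∨ error) = {n0, n2, n4, n5, n6, n7}
Sat((grant ∨ error) ∧ ¬grant) = {n5, n6, n7}
EG ((grant ∨ error) ∧ ¬grant): greatest fixpoint, start Z0 = {n5, n6, n7}, keep only states in Sat with some successor in Z. Z1 = {n5}; Z2 = ∅; fixed.
Sat(EG ((grant ∨ error) ∧ ¬grant)) = ∅
E[¬grant U EG ((grant ∨ error) ∧ ¬grant)]: least fixpoint, start Z0 = Sat(EG ((grant ∨ error) ∧ ¬grant)) = ∅, add states in Sat(¬grant) with some successor in Z. Already a fixed point.
Sat(E[¬grant U EG ((grant ∨ error) ∧ ¬grant)]) = ∅
Sat(E[¬grant U EG ((grant ∨ error) ∧ ¬grant)] ∨ idle) = {n0, n1, n2, n3, n5, n6}
Sat(AX (E[¬grant U EG ((grant ∨ error) ∧ ¬grant)] ∨ idle)) = {s : every successor in {n0, n1, n2, n3, n5, n6}} = {n0, n1, n3, n4, n5, n6}
|Sat(AX (E[¬grant U EG ((grant ∨ error) ∧ ¬grant)] ∨ idle))| = |{n0, n1, n3, n4, n5, n6}| = 6.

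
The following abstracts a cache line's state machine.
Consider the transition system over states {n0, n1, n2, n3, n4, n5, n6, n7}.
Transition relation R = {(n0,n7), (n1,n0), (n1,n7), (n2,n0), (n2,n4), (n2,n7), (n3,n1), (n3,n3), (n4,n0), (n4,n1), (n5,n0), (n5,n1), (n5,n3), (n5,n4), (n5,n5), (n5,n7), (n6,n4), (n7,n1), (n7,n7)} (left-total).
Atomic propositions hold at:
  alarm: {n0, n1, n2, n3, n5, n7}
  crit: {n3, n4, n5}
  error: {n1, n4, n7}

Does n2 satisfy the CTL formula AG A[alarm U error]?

Yes

A[alarm U error]: least fixpoint, start Z0 = Sat(error) = {n1, n4, n7}, add states in Sat(alarm) with every successor in Z. Z1 = {n0, n1, n4, n7}; Z2 = {n0, n1, n2, n4, n7}; fixed.
Sat(A[alarm U error]) = {n0, n1, n2, n4, n7}
AG A[alarm U error]: greatest fixpoint, start Z0 = {n0, n1, n2, n4, n7}, keep only states in Sat with every successor in Z. Already a fixed point.
Sat(AG A[alarm U error]) = {n0, n1, n2, n4, n7}
n2 ∈ Sat(AG A[alarm U error]) = {n0, n1, n2, n4, n7}, so the formula holds at n2.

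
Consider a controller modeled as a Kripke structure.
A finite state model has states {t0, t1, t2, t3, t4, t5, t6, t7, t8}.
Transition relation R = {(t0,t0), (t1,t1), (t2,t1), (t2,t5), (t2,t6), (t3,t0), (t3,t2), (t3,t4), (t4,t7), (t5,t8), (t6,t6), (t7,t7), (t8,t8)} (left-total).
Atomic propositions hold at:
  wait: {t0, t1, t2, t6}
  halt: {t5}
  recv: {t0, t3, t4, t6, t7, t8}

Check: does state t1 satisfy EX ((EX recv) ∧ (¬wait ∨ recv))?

No

Sat(EX recv) = {s : some successor in {t0, t3, t4, t6, t7, t8}} = {t0, t2, t3, t4, t5, t6, t7, t8}
Sat(¬wait) = {t3, t4, t5, t7, t8}
Sat(¬wait ∨ recv) = {t0, t3, t4, t5, t6, t7, t8}
Sat((EX recv) ∧ (¬wait ∨ recv)) = {t0, t3, t4, t5, t6, t7, t8}
Sat(EX ((EX recv) ∧ (¬wait ∨ recv))) = {s : some successor in {t0, t3, t4, t5, t6, t7, t8}} = {t0, t2, t3, t4, t5, t6, t7, t8}
t1 ∉ Sat(EX ((EX recv) ∧ (¬wait ∨ recv))) = {t0, t2, t3, t4, t5, t6, t7, t8}, so the formula does not hold at t1.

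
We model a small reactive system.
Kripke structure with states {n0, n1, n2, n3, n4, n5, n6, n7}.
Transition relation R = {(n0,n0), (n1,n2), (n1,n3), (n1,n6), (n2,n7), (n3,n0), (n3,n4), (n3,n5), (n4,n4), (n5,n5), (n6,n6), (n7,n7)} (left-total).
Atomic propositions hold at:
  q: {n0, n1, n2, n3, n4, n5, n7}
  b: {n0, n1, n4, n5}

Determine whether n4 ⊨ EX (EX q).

Sat(EX q) = {s : some successor in {n0, n1, n2, n3, n4, n5, n7}} = {n0, n1, n2, n3, n4, n5, n7}
Sat(EX (EX q)) = {s : some successor in {n0, n1, n2, n3, n4, n5, n7}} = {n0, n1, n2, n3, n4, n5, n7}
n4 ∈ Sat(EX (EX q)) = {n0, n1, n2, n3, n4, n5, n7}, so the formula holds at n4.

Yes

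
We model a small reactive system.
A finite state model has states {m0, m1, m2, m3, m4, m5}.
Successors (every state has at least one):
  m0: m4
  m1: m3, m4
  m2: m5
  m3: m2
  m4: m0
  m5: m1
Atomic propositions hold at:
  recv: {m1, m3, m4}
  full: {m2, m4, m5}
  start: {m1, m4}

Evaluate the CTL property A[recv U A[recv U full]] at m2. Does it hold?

Yes

A[recv U full]: least fixpoint, start Z0 = Sat(full) = {m2, m4, m5}, add states in Sat(recv) with every successor in Z. Z1 = {m2, m3, m4, m5}; Z2 = {m1, m2, m3, m4, m5}; fixed.
Sat(A[recv U full]) = {m1, m2, m3, m4, m5}
A[recv U A[recv U full]]: least fixpoint, start Z0 = Sat(A[recv U full]) = {m1, m2, m3, m4, m5}, add states in Sat(recv) with every successor in Z. Already a fixed point.
Sat(A[recv U A[recv U full]]) = {m1, m2, m3, m4, m5}
m2 ∈ Sat(A[recv U A[recv U full]]) = {m1, m2, m3, m4, m5}, so the formula holds at m2.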